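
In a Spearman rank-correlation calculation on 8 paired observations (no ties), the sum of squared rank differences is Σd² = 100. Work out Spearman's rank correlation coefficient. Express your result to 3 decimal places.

ρ = 1 − 6Σd² / [n(n²−1)] = 1 − 6×100 / (8×63)
  = 1 − 600/504 = 1 − 1.1905 ≈ -0.190

-0.190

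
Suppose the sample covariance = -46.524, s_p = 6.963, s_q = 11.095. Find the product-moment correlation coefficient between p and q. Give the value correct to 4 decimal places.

r = Cov(p,q) / (s_p · s_q) = -46.524 / (6.963 × 11.095)
  = -46.524 / 77.2545 ≈ -0.6022

-0.6022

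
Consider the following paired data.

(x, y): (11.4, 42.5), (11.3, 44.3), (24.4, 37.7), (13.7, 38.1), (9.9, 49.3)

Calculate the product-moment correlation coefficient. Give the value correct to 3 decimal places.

-0.719

n = 5, Σx = 70.7, Σy = 211.9, Σx² = 1138.71, Σy² = 9072.13, Σxy = 2915.01
nΣxy − ΣxΣy = 14575.05 − 14981.33 = -406.28
nΣx² − (Σx)² = 5693.55 − 4998.49 = 695.06; nΣy² − (Σy)² = 45360.65 − 44901.61 = 459.04
r = -406.28 / √(695.06 × 459.04) = -406.28 / 564.8543 ≈ -0.719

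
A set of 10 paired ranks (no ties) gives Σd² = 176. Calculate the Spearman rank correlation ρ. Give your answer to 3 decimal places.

ρ = 1 − 6Σd² / [n(n²−1)] = 1 − 6×176 / (10×99)
  = 1 − 1056/990 = 1 − 1.0667 ≈ -0.067

-0.067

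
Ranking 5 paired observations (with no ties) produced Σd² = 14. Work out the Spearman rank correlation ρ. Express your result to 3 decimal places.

0.300

ρ = 1 − 6Σd² / [n(n²−1)] = 1 − 6×14 / (5×24)
  = 1 − 84/120 = 1 − 0.7000 ≈ 0.300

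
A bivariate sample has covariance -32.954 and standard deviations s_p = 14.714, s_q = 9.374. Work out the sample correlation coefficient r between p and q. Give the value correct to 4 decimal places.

r = Cov(p,q) / (s_p · s_q) = -32.954 / (14.714 × 9.374)
  = -32.954 / 137.9290 ≈ -0.2389

-0.2389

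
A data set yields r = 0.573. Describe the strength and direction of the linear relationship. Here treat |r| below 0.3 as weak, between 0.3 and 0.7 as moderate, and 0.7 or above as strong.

r = 0.573 > 0 so the relationship is positive.
|r| = 0.573, which falls in the moderate range.

moderate positive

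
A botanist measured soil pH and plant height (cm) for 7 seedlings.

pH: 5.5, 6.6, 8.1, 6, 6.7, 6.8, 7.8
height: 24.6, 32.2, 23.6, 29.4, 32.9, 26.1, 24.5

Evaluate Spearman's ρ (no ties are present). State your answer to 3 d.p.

Rank pH: 1, 3, 7, 2, 4, 5, 6
Rank height: 3, 6, 1, 5, 7, 4, 2
d = rank(pH) − rank(height): -2, -3, 6, -3, -3, 1, 4; Σd² = 84
ρ = 1 − 6Σd² / [n(n²−1)] = 1 − 6×84 / (7×48) = 1 − 504/336 ≈ -0.500

-0.500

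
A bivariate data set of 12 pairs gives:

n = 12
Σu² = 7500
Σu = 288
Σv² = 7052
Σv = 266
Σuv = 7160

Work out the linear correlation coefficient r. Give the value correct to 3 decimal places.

0.941

r = (nΣuv − ΣuΣv) / √[(nΣu² − (Σu)²)(nΣv² − (Σv)²)]
Numerator: 12×7160 − 288×266 = 9312
Denominator: √[(90000 − 82944)(84624 − 70756)] = √[7056 × 13868] = 9892.0477
r = 9312 / 9892.0477 ≈ 0.941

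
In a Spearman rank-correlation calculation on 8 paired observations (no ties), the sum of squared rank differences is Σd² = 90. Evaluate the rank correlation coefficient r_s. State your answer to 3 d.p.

-0.071

ρ = 1 − 6Σd² / [n(n²−1)] = 1 − 6×90 / (8×63)
  = 1 − 540/504 = 1 − 1.0714 ≈ -0.071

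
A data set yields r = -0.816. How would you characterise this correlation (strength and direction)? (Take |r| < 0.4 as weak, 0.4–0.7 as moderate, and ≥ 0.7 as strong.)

r = -0.816 < 0 so the relationship is negative.
|r| = 0.816, which falls in the strong range.

strong negative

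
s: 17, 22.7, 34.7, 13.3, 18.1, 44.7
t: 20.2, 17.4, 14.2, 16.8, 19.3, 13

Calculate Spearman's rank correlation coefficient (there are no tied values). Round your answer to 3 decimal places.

Rank s: 2, 4, 5, 1, 3, 6
Rank t: 6, 4, 2, 3, 5, 1
d = rank(s) − rank(t): -4, 0, 3, -2, -2, 5; Σd² = 58
ρ = 1 − 6Σd² / [n(n²−1)] = 1 − 6×58 / (6×35) = 1 − 348/210 ≈ -0.657

-0.657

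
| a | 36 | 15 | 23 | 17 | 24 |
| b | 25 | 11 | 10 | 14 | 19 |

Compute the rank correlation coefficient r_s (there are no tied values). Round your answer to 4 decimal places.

0.7000

Rank a: 5, 1, 3, 2, 4
Rank b: 5, 2, 1, 3, 4
d = rank(a) − rank(b): 0, -1, 2, -1, 0; Σd² = 6
ρ = 1 − 6Σd² / [n(n²−1)] = 1 − 6×6 / (5×24) = 1 − 36/120 ≈ 0.7000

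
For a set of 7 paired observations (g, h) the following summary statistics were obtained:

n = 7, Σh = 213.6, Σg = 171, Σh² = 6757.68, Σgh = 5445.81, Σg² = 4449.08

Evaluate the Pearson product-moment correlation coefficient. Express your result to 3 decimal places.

0.893

r = (nΣgh − ΣgΣh) / √[(nΣg² − (Σg)²)(nΣh² − (Σh)²)]
Numerator: 7×5445.81 − 171×213.6 = 1595.07
Denominator: √[(31143.56 − 29241)(47303.76 − 45624.96)] = √[1902.56 × 1678.8] = 1787.1815
r = 1595.07 / 1787.1815 ≈ 0.893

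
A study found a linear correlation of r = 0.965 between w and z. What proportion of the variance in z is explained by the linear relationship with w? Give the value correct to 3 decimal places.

r² = (0.965)² = 0.931

0.931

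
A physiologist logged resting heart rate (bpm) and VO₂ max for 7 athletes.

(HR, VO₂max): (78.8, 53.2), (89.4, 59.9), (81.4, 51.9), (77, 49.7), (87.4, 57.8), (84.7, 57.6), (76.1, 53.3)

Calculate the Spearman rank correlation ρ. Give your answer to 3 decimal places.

Rank HR: 3, 7, 4, 2, 6, 5, 1
Rank VO₂max: 3, 7, 2, 1, 6, 5, 4
d = rank(HR) − rank(VO₂max): 0, 0, 2, 1, 0, 0, -3; Σd² = 14
ρ = 1 − 6Σd² / [n(n²−1)] = 1 − 6×14 / (7×48) = 1 − 84/336 ≈ 0.750

0.750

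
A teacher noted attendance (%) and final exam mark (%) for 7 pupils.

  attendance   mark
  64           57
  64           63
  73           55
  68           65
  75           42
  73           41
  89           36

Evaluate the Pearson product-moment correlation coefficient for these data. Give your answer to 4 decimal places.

-0.8216

n = 7, Σx = 506, Σy = 359, Σx² = 37020, Σy² = 19209, Σxy = 25462
nΣxy − ΣxΣy = 178234 − 181654 = -3420
nΣx² − (Σx)² = 259140 − 256036 = 3104; nΣy² − (Σy)² = 134463 − 128881 = 5582
r = -3420 / √(3104 × 5582) = -3420 / 4162.5146 ≈ -0.8216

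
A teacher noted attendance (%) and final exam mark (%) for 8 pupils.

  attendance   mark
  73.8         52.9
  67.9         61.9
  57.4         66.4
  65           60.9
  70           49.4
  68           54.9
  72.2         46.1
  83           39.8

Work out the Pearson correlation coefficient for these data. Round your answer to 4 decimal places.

-0.9079

n = 8, Σx = 557.3, Σy = 432.3, Σx² = 39202.45, Σy² = 23911.41, Σxy = 29699.91
nΣxy − ΣxΣy = 237599.28 − 240920.79 = -3321.51
nΣx² − (Σx)² = 313619.6 − 310583.29 = 3036.31; nΣy² − (Σy)² = 191291.28 − 186883.29 = 4407.99
r = -3321.51 / √(3036.31 × 4407.99) = -3321.51 / 3658.4183 ≈ -0.9079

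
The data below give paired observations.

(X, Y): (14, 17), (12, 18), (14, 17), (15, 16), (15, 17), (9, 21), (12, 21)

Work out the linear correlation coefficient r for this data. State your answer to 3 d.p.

n = 7, ΣX = 91, ΣY = 127, ΣX² = 1211, ΣY² = 2329, ΣXY = 1628
nΣXY − ΣXΣY = 11396 − 11557 = -161
nΣX² − (ΣX)² = 8477 − 8281 = 196; nΣY² − (ΣY)² = 16303 − 16129 = 174
r = -161 / √(196 × 174) = -161 / 184.6727 ≈ -0.872

-0.872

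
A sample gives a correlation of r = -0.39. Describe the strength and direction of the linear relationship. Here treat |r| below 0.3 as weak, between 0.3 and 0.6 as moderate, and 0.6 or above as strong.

r = -0.39 < 0 so the relationship is negative.
|r| = 0.39, which falls in the moderate range.

moderate negative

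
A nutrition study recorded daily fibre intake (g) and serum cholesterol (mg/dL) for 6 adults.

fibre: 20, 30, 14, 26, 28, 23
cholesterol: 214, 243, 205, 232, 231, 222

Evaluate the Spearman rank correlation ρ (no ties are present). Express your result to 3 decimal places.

Rank fibre: 2, 6, 1, 4, 5, 3
Rank cholesterol: 2, 6, 1, 5, 4, 3
d = rank(fibre) − rank(cholesterol): 0, 0, 0, -1, 1, 0; Σd² = 2
ρ = 1 − 6Σd² / [n(n²−1)] = 1 − 6×2 / (6×35) = 1 − 12/210 ≈ 0.943

0.943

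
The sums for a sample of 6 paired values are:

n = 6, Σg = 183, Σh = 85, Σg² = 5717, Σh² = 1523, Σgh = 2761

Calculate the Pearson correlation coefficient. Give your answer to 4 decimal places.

0.8107

r = (nΣgh − ΣgΣh) / √[(nΣg² − (Σg)²)(nΣh² − (Σh)²)]
Numerator: 6×2761 − 183×85 = 1011
Denominator: √[(34302 − 33489)(9138 − 7225)] = √[813 × 1913] = 1247.1042
r = 1011 / 1247.1042 ≈ 0.8107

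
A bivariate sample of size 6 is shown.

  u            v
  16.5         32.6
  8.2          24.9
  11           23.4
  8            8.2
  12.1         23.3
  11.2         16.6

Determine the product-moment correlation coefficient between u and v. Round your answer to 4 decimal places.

0.7196

n = 6, Σu = 67, Σv = 129, Σu² = 796.34, Σv² = 3116.02, Σuv = 1532.93
nΣuv − ΣuΣv = 9197.58 − 8643 = 554.58
nΣu² − (Σu)² = 4778.04 − 4489 = 289.04; nΣv² − (Σv)² = 18696.12 − 16641 = 2055.12
r = 554.58 / √(289.04 × 2055.12) = 554.58 / 770.7217 ≈ 0.7196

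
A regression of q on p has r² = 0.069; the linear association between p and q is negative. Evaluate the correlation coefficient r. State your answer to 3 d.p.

|r| = √0.069 = 0.263
The association is negative, so r = −0.263.

-0.263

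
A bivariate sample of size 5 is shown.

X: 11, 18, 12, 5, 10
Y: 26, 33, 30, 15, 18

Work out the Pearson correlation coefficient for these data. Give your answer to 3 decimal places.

n = 5, ΣX = 56, ΣY = 122, ΣX² = 714, ΣY² = 3214, ΣXY = 1495
nΣXY − ΣXΣY = 7475 − 6832 = 643
nΣX² − (ΣX)² = 3570 − 3136 = 434; nΣY² − (ΣY)² = 16070 − 14884 = 1186
r = 643 / √(434 × 1186) = 643 / 717.4427 ≈ 0.896

0.896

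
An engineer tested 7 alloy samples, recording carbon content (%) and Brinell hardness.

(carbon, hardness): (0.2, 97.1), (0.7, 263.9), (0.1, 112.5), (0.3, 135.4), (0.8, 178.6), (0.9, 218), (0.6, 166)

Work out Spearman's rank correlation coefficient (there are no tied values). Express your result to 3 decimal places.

Rank carbon: 2, 5, 1, 3, 6, 7, 4
Rank hardness: 1, 7, 2, 3, 5, 6, 4
d = rank(carbon) − rank(hardness): 1, -2, -1, 0, 1, 1, 0; Σd² = 8
ρ = 1 − 6Σd² / [n(n²−1)] = 1 − 6×8 / (7×48) = 1 − 48/336 ≈ 0.857

0.857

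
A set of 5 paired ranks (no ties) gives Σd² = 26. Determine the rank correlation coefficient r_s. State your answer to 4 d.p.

ρ = 1 − 6Σd² / [n(n²−1)] = 1 − 6×26 / (5×24)
  = 1 − 156/120 = 1 − 1.30000 ≈ -0.3000

-0.3000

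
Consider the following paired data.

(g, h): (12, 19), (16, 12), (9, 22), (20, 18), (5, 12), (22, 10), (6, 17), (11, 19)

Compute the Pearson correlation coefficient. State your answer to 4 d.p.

-0.3210

n = 8, Σg = 101, Σh = 129, Σg² = 1547, Σh² = 2207, Σgh = 1569
nΣgh − ΣgΣh = 12552 − 13029 = -477
nΣg² − (Σg)² = 12376 − 10201 = 2175; nΣh² − (Σh)² = 17656 − 16641 = 1015
r = -477 / √(2175 × 1015) = -477 / 1485.8079 ≈ -0.3210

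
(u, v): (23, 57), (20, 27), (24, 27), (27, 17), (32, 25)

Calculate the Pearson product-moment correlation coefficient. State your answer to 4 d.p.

n = 5, Σu = 126, Σv = 153, Σu² = 3258, Σv² = 5621, Σuv = 3758
nΣuv − ΣuΣv = 18790 − 19278 = -488
nΣu² − (Σu)² = 16290 − 15876 = 414; nΣv² − (Σv)² = 28105 − 23409 = 4696
r = -488 / √(414 × 4696) = -488 / 1394.3256 ≈ -0.3500

-0.3500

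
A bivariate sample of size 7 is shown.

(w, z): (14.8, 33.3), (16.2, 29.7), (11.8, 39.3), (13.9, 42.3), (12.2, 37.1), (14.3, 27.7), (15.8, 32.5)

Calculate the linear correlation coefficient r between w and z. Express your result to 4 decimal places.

-0.6314

n = 7, Σw = 99, Σz = 241.9, Σw² = 1416.9, Σz² = 8524.71, Σwz = 3387.92
nΣwz − ΣwΣz = 23715.44 − 23948.1 = -232.66
nΣw² − (Σw)² = 9918.3 − 9801 = 117.3; nΣz² − (Σz)² = 59672.97 − 58515.61 = 1157.36
r = -232.66 / √(117.3 × 1157.36) = -232.66 / 368.4540 ≈ -0.6314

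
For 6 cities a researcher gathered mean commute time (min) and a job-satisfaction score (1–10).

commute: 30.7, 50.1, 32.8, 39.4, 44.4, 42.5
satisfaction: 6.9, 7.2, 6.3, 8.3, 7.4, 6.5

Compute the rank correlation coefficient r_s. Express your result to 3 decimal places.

0.371

Rank commute: 1, 6, 2, 3, 5, 4
Rank satisfaction: 3, 4, 1, 6, 5, 2
d = rank(commute) − rank(satisfaction): -2, 2, 1, -3, 0, 2; Σd² = 22
ρ = 1 − 6Σd² / [n(n²−1)] = 1 − 6×22 / (6×35) = 1 − 132/210 ≈ 0.371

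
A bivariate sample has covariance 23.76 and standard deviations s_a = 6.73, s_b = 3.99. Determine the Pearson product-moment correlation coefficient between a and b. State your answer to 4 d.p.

0.8848

r = Cov(a,b) / (s_a · s_b) = 23.76 / (6.73 × 3.99)
  = 23.76 / 26.8527 ≈ 0.8848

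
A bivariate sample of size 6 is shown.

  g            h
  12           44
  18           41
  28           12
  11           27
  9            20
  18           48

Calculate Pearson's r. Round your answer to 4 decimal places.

n = 6, Σg = 96, Σh = 192, Σg² = 1778, Σh² = 7194, Σgh = 2943
nΣgh − ΣgΣh = 17658 − 18432 = -774
nΣg² − (Σg)² = 10668 − 9216 = 1452; nΣh² − (Σh)² = 43164 − 36864 = 6300
r = -774 / √(1452 × 6300) = -774 / 3024.5000 ≈ -0.2559

-0.2559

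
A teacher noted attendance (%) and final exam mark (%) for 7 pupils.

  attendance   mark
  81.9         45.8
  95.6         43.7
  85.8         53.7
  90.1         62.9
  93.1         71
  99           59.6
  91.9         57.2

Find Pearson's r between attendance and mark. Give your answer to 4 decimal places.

0.3114

n = 7, Σx = 637.4, Σy = 393.9, Σx² = 58240.84, Σy² = 22712.43, Σxy = 35970.67
nΣxy − ΣxΣy = 251794.69 − 251071.86 = 722.83
nΣx² − (Σx)² = 407685.88 − 406278.76 = 1407.12; nΣy² − (Σy)² = 158987.01 − 155157.21 = 3829.8
r = 722.83 / √(1407.12 × 3829.8) = 722.83 / 2321.4194 ≈ 0.3114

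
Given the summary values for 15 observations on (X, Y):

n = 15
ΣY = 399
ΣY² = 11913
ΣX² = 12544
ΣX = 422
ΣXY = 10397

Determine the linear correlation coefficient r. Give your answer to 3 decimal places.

r = (nΣXY − ΣXΣY) / √[(nΣX² − (ΣX)²)(nΣY² − (ΣY)²)]
Numerator: 15×10397 − 422×399 = -12423
Denominator: √[(188160 − 178084)(178695 − 159201)] = √[10076 × 19494] = 14015.0471
r = -12423 / 14015.0471 ≈ -0.886

-0.886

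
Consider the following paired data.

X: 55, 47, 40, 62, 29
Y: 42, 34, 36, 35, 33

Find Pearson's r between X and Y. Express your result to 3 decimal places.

0.478

n = 5, ΣX = 233, ΣY = 180, ΣX² = 11519, ΣY² = 6530, ΣXY = 8475
nΣXY − ΣXΣY = 42375 − 41940 = 435
nΣX² − (ΣX)² = 57595 − 54289 = 3306; nΣY² − (ΣY)² = 32650 − 32400 = 250
r = 435 / √(3306 × 250) = 435 / 909.1205 ≈ 0.478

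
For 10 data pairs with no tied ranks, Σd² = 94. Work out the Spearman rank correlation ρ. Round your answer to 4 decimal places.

ρ = 1 − 6Σd² / [n(n²−1)] = 1 − 6×94 / (10×99)
  = 1 − 564/990 = 1 − 0.56970 ≈ 0.4303

0.4303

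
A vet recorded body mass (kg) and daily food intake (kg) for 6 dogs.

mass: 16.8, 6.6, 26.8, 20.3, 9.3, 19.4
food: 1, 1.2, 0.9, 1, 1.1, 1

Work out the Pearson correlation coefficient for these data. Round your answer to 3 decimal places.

n = 6, Σx = 99.2, Σy = 6.2, Σx² = 1918.98, Σy² = 6.46, Σxy = 98.77
nΣxy − ΣxΣy = 592.62 − 615.04 = -22.42
nΣx² − (Σx)² = 11513.88 − 9840.64 = 1673.24; nΣy² − (Σy)² = 38.76 − 38.44 = 0.32
r = -22.42 / √(1673.24 × 0.32) = -22.42 / 23.1395 ≈ -0.969

-0.969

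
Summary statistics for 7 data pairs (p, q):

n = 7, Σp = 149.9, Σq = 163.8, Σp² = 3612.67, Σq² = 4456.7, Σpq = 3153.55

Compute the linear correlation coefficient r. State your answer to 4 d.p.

-0.7066

r = (nΣpq − ΣpΣq) / √[(nΣp² − (Σp)²)(nΣq² − (Σq)²)]
Numerator: 7×3153.55 − 149.9×163.8 = -2478.77
Denominator: √[(25288.69 − 22470.01)(31196.9 − 26830.44)] = √[2818.68 × 4366.46] = 3508.2265
r = -2478.77 / 3508.2265 ≈ -0.7066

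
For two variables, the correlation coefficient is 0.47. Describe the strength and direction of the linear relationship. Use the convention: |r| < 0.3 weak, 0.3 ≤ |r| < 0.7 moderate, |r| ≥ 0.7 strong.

r = 0.47 > 0 so the relationship is positive.
|r| = 0.47, which falls in the moderate range.

moderate positive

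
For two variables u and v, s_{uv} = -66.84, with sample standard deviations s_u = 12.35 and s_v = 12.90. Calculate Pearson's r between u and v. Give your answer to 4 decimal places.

-0.4195

r = Cov(u,v) / (s_u · s_v) = -66.84 / (12.35 × 12.90)
  = -66.84 / 159.3150 ≈ -0.4195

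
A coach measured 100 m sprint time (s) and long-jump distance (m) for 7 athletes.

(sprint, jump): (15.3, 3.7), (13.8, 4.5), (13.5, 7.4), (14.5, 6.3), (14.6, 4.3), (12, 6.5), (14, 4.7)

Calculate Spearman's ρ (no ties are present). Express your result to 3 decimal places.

Rank sprint: 7, 3, 2, 5, 6, 1, 4
Rank jump: 1, 3, 7, 5, 2, 6, 4
d = rank(sprint) − rank(jump): 6, 0, -5, 0, 4, -5, 0; Σd² = 102
ρ = 1 − 6Σd² / [n(n²−1)] = 1 − 6×102 / (7×48) = 1 − 612/336 ≈ -0.821

-0.821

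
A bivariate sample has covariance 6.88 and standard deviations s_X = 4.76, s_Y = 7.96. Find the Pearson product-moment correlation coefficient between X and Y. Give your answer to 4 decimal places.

0.1816

r = Cov(X,Y) / (s_X · s_Y) = 6.88 / (4.76 × 7.96)
  = 6.88 / 37.8896 ≈ 0.1816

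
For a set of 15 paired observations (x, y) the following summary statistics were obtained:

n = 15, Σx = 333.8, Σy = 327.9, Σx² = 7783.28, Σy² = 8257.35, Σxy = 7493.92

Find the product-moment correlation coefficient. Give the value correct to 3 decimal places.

r = (nΣxy − ΣxΣy) / √[(nΣx² − (Σx)²)(nΣy² − (Σy)²)]
Numerator: 15×7493.92 − 333.8×327.9 = 2955.78
Denominator: √[(116749.2 − 111422.44)(123860.25 − 107518.41)] = √[5326.76 × 16341.84] = 9330.0086
r = 2955.78 / 9330.0086 ≈ 0.317

0.317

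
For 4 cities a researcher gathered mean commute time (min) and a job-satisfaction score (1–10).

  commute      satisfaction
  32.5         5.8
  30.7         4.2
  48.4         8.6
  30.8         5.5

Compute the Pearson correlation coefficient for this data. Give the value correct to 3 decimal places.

0.947

n = 4, Σx = 142.4, Σy = 24.1, Σx² = 5289.94, Σy² = 155.49, Σxy = 903.08
nΣxy − ΣxΣy = 3612.32 − 3431.84 = 180.48
nΣx² − (Σx)² = 21159.76 − 20277.76 = 882; nΣy² − (Σy)² = 621.96 − 580.81 = 41.15
r = 180.48 / √(882 × 41.15) = 180.48 / 190.5106 ≈ 0.947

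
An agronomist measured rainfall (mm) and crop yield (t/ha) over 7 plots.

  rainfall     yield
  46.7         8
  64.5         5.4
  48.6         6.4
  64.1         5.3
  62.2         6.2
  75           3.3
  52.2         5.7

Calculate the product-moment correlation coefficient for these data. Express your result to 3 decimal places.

-0.876

n = 7, Σx = 413.3, Σy = 40.3, Σx² = 25030.59, Σy² = 244.03, Σxy = 2303.35
nΣxy − ΣxΣy = 16123.45 − 16655.99 = -532.54
nΣx² − (Σx)² = 175214.13 − 170816.89 = 4397.24; nΣy² − (Σy)² = 1708.21 − 1624.09 = 84.12
r = -532.54 / √(4397.24 × 84.12) = -532.54 / 608.1906 ≈ -0.876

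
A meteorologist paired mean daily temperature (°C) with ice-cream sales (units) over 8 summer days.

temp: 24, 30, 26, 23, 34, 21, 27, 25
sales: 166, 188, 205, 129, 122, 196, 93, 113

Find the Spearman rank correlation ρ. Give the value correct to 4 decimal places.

Rank temp: 3, 7, 5, 2, 8, 1, 6, 4
Rank sales: 5, 6, 8, 4, 3, 7, 1, 2
d = rank(temp) − rank(sales): -2, 1, -3, -2, 5, -6, 5, 2; Σd² = 108
ρ = 1 − 6Σd² / [n(n²−1)] = 1 − 6×108 / (8×63) = 1 − 648/504 ≈ -0.2857

-0.2857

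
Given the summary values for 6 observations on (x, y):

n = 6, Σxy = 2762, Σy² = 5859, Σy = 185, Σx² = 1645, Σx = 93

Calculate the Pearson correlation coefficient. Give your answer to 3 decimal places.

r = (nΣxy − ΣxΣy) / √[(nΣx² − (Σx)²)(nΣy² − (Σy)²)]
Numerator: 6×2762 − 93×185 = -633
Denominator: √[(9870 − 8649)(35154 − 34225)] = √[1221 × 929] = 1065.0394
r = -633 / 1065.0394 ≈ -0.594

-0.594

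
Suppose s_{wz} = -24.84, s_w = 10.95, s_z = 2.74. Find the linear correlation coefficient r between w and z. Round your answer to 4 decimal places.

r = Cov(w,z) / (s_w · s_z) = -24.84 / (10.95 × 2.74)
  = -24.84 / 30.0030 ≈ -0.8279

-0.8279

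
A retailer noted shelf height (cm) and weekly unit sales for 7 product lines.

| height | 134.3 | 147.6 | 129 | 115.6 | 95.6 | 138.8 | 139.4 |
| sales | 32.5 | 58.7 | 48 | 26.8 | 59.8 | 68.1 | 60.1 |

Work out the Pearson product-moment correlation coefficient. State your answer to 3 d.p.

0.204

n = 7, Σx = 900.3, Σy = 354, Σx² = 117663.77, Σy² = 19349.84, Σxy = 45866.05
nΣxy − ΣxΣy = 321062.35 − 318706.2 = 2356.15
nΣx² − (Σx)² = 823646.39 − 810540.09 = 13106.3; nΣy² − (Σy)² = 135448.88 − 125316 = 10132.88
r = 2356.15 / √(13106.3 × 10132.88) = 2356.15 / 11524.0863 ≈ 0.204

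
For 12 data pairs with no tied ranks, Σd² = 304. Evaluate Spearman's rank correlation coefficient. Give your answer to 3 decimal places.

ρ = 1 − 6Σd² / [n(n²−1)] = 1 − 6×304 / (12×143)
  = 1 − 1824/1716 = 1 − 1.0629 ≈ -0.063

-0.063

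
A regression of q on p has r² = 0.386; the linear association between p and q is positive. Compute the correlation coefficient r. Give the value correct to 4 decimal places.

|r| = √0.386 = 0.6213
The association is positive, so r = 0.6213.

0.6213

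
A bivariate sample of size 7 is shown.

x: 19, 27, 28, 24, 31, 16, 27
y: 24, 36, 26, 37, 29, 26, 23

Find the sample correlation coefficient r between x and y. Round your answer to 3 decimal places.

0.228

n = 7, Σx = 172, Σy = 201, Σx² = 4396, Σy² = 5963, Σxy = 4980
nΣxy − ΣxΣy = 34860 − 34572 = 288
nΣx² − (Σx)² = 30772 − 29584 = 1188; nΣy² − (Σy)² = 41741 − 40401 = 1340
r = 288 / √(1188 × 1340) = 288 / 1261.7131 ≈ 0.228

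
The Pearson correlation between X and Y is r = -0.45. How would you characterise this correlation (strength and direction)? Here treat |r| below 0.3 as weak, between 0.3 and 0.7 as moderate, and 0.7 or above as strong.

r = -0.45 < 0 so the relationship is negative.
|r| = 0.45, which falls in the moderate range.

moderate negative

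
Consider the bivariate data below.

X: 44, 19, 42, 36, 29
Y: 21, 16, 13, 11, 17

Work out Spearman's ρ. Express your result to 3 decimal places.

Rank X: 5, 1, 4, 3, 2
Rank Y: 5, 3, 2, 1, 4
d = rank(X) − rank(Y): 0, -2, 2, 2, -2; Σd² = 16
ρ = 1 − 6Σd² / [n(n²−1)] = 1 − 6×16 / (5×24) = 1 − 96/120 ≈ 0.200

0.200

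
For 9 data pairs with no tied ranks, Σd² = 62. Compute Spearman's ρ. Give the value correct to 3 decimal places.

0.483

ρ = 1 − 6Σd² / [n(n²−1)] = 1 − 6×62 / (9×80)
  = 1 − 372/720 = 1 − 0.5167 ≈ 0.483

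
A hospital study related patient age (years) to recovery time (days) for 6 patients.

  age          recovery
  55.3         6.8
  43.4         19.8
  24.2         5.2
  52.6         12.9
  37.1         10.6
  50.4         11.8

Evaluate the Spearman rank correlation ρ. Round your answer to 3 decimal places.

0.257

Rank age: 6, 3, 1, 5, 2, 4
Rank recovery: 2, 6, 1, 5, 3, 4
d = rank(age) − rank(recovery): 4, -3, 0, 0, -1, 0; Σd² = 26
ρ = 1 − 6Σd² / [n(n²−1)] = 1 − 6×26 / (6×35) = 1 − 156/210 ≈ 0.257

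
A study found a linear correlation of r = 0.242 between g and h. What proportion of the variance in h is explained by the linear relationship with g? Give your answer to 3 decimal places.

0.059

r² = (0.242)² = 0.059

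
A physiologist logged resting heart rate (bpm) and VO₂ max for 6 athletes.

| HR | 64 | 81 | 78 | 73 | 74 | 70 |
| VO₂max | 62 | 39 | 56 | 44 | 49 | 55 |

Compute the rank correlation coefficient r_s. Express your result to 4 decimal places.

-0.6000

Rank HR: 1, 6, 5, 3, 4, 2
Rank VO₂max: 6, 1, 5, 2, 3, 4
d = rank(HR) − rank(VO₂max): -5, 5, 0, 1, 1, -2; Σd² = 56
ρ = 1 − 6Σd² / [n(n²−1)] = 1 − 6×56 / (6×35) = 1 − 336/210 ≈ -0.6000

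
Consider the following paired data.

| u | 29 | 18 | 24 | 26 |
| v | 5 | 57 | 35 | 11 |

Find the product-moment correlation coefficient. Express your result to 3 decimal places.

n = 4, Σu = 97, Σv = 108, Σu² = 2417, Σv² = 4620, Σuv = 2297
nΣuv − ΣuΣv = 9188 − 10476 = -1288
nΣu² − (Σu)² = 9668 − 9409 = 259; nΣv² − (Σv)² = 18480 − 11664 = 6816
r = -1288 / √(259 × 6816) = -1288 / 1328.6625 ≈ -0.969

-0.969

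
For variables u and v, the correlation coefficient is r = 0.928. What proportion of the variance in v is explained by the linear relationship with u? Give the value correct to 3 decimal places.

0.861

r² = (0.928)² = 0.861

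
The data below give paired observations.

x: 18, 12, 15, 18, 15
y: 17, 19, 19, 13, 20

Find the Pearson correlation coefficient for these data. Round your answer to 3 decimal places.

n = 5, Σx = 78, Σy = 88, Σx² = 1242, Σy² = 1580, Σxy = 1353
nΣxy − ΣxΣy = 6765 − 6864 = -99
nΣx² − (Σx)² = 6210 − 6084 = 126; nΣy² − (Σy)² = 7900 − 7744 = 156
r = -99 / √(126 × 156) = -99 / 140.1999 ≈ -0.706

-0.706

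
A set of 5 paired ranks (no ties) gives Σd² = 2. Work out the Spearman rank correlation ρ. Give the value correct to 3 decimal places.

0.900

ρ = 1 − 6Σd² / [n(n²−1)] = 1 − 6×2 / (5×24)
  = 1 − 12/120 = 1 − 0.1000 ≈ 0.900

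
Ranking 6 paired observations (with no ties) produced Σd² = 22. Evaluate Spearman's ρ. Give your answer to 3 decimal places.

0.371

ρ = 1 − 6Σd² / [n(n²−1)] = 1 − 6×22 / (6×35)
  = 1 − 132/210 = 1 − 0.6286 ≈ 0.371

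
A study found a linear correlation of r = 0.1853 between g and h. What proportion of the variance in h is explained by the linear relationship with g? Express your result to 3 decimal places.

0.034

r² = (0.1853)² = 0.034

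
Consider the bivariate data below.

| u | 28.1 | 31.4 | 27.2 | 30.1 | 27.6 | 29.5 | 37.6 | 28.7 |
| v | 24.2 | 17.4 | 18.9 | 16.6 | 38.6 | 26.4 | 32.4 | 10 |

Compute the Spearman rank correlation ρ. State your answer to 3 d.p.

Rank u: 3, 7, 1, 6, 2, 5, 8, 4
Rank v: 5, 3, 4, 2, 8, 6, 7, 1
d = rank(u) − rank(v): -2, 4, -3, 4, -6, -1, 1, 3; Σd² = 92
ρ = 1 − 6Σd² / [n(n²−1)] = 1 − 6×92 / (8×63) = 1 − 552/504 ≈ -0.095

-0.095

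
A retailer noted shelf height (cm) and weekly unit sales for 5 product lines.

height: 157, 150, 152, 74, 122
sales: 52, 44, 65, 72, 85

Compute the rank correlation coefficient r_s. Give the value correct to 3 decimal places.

Rank height: 5, 3, 4, 1, 2
Rank sales: 2, 1, 3, 4, 5
d = rank(height) − rank(sales): 3, 2, 1, -3, -3; Σd² = 32
ρ = 1 − 6Σd² / [n(n²−1)] = 1 − 6×32 / (5×24) = 1 − 192/120 ≈ -0.600

-0.600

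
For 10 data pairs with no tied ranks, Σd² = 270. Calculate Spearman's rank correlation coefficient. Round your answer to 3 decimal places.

-0.636

ρ = 1 − 6Σd² / [n(n²−1)] = 1 − 6×270 / (10×99)
  = 1 − 1620/990 = 1 − 1.6364 ≈ -0.636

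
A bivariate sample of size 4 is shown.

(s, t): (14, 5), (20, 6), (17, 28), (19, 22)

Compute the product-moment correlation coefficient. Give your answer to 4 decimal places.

0.1803

n = 4, Σs = 70, Σt = 61, Σs² = 1246, Σt² = 1329, Σst = 1084
nΣst − ΣsΣt = 4336 − 4270 = 66
nΣs² − (Σs)² = 4984 − 4900 = 84; nΣt² − (Σt)² = 5316 − 3721 = 1595
r = 66 / √(84 × 1595) = 66 / 366.0328 ≈ 0.1803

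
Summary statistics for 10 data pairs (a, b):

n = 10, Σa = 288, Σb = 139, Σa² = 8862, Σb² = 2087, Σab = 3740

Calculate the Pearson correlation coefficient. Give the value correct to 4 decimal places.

-0.8876

r = (nΣab − ΣaΣb) / √[(nΣa² − (Σa)²)(nΣb² − (Σb)²)]
Numerator: 10×3740 − 288×139 = -2632
Denominator: √[(88620 − 82944)(20870 − 19321)] = √[5676 × 1549] = 2965.1516
r = -2632 / 2965.1516 ≈ -0.8876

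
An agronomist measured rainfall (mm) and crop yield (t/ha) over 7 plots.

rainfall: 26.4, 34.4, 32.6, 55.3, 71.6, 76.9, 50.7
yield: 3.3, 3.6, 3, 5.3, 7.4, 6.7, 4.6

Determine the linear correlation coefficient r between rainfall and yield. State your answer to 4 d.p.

n = 7, Σx = 347.9, Σy = 33.9, Σx² = 19611.83, Σy² = 181.75, Σxy = 1880.14
nΣxy − ΣxΣy = 13160.98 − 11793.81 = 1367.17
nΣx² − (Σx)² = 137282.81 − 121034.41 = 16248.4; nΣy² − (Σy)² = 1272.25 − 1149.21 = 123.04
r = 1367.17 / √(16248.4 × 123.04) = 1367.17 / 1413.9318 ≈ 0.9669

0.9669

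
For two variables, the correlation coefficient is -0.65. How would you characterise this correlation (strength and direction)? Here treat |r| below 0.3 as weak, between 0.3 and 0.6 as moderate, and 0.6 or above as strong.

r = -0.65 < 0 so the relationship is negative.
|r| = 0.65, which falls in the strong range.

strong negative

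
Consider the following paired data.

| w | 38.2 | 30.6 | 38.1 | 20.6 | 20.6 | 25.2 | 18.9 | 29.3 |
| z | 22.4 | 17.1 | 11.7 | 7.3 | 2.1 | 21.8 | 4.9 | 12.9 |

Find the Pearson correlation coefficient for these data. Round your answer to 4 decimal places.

n = 8, Σw = 221.5, Σz = 100.2, Σw² = 6546.67, Σz² = 1654.42, Σwz = 3038.29
nΣwz − ΣwΣz = 24306.32 − 22194.3 = 2112.02
nΣw² − (Σw)² = 52373.36 − 49062.25 = 3311.11; nΣz² − (Σz)² = 13235.36 − 10040.04 = 3195.32
r = 2112.02 / √(3311.11 × 3195.32) = 2112.02 / 3252.6998 ≈ 0.6493

0.6493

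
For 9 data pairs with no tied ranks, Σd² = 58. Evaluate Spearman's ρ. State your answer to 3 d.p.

0.517

ρ = 1 − 6Σd² / [n(n²−1)] = 1 − 6×58 / (9×80)
  = 1 − 348/720 = 1 − 0.4833 ≈ 0.517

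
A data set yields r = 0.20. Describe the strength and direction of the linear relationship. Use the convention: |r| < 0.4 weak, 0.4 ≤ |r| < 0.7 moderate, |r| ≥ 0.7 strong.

r = 0.20 > 0 so the relationship is positive.
|r| = 0.20, which falls in the weak range.

weak positive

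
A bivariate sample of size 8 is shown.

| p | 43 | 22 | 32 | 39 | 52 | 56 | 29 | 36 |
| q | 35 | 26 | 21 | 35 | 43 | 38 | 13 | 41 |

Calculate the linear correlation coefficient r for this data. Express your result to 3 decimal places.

n = 8, Σp = 309, Σq = 252, Σp² = 12855, Σq² = 8710, Σpq = 10331
nΣpq − ΣpΣq = 82648 − 77868 = 4780
nΣp² − (Σp)² = 102840 − 95481 = 7359; nΣq² − (Σq)² = 69680 − 63504 = 6176
r = 4780 / √(7359 × 6176) = 4780 / 6741.6010 ≈ 0.709

0.709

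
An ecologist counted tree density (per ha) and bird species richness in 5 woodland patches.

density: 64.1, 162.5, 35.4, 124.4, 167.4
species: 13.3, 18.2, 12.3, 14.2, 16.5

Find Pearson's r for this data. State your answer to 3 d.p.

0.918

n = 5, Σx = 553.8, Σy = 74.5, Σx² = 75266.34, Σy² = 1133.31, Σxy = 8774.03
nΣxy − ΣxΣy = 43870.15 − 41258.1 = 2612.05
nΣx² − (Σx)² = 376331.7 − 306694.44 = 69637.26; nΣy² − (Σy)² = 5666.55 − 5550.25 = 116.3
r = 2612.05 / √(69637.26 × 116.3) = 2612.05 / 2845.8414 ≈ 0.918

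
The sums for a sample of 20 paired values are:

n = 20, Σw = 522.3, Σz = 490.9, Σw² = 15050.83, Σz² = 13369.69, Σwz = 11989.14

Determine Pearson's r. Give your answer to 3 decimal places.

r = (nΣwz − ΣwΣz) / √[(nΣw² − (Σw)²)(nΣz² − (Σz)²)]
Numerator: 20×11989.14 − 522.3×490.9 = -16614.27
Denominator: √[(301016.6 − 272797.29)(267393.8 − 240982.81)] = √[28219.31 × 26410.99] = 27300.1816
r = -16614.27 / 27300.1816 ≈ -0.609

-0.609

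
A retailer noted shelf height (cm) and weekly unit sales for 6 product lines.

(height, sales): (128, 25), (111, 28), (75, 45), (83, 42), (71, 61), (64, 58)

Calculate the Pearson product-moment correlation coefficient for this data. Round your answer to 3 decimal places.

-0.935

n = 6, Σx = 532, Σy = 259, Σx² = 50356, Σy² = 12283, Σxy = 21212
nΣxy − ΣxΣy = 127272 − 137788 = -10516
nΣx² − (Σx)² = 302136 − 283024 = 19112; nΣy² − (Σy)² = 73698 − 67081 = 6617
r = -10516 / √(19112 × 6617) = -10516 / 11245.6260 ≈ -0.935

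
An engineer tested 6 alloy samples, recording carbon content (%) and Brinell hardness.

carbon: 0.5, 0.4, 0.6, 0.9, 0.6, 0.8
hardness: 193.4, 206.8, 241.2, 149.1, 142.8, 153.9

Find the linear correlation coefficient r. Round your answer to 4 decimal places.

n = 6, Σx = 3.8, Σy = 1087.2, Σx² = 2.58, Σy² = 204655.1, Σxy = 667.13
nΣxy − ΣxΣy = 4002.78 − 4131.36 = -128.58
nΣx² − (Σx)² = 15.48 − 14.44 = 1.04; nΣy² − (Σy)² = 1227930.6 − 1182003.84 = 45926.76
r = -128.58 / √(1.04 × 45926.76) = -128.58 / 218.5494 ≈ -0.5883

-0.5883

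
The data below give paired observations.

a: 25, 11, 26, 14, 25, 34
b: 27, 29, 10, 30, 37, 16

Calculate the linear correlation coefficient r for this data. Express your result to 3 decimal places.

-0.495

n = 6, Σa = 135, Σb = 149, Σa² = 3399, Σb² = 4195, Σab = 3143
nΣab − ΣaΣb = 18858 − 20115 = -1257
nΣa² − (Σa)² = 20394 − 18225 = 2169; nΣb² − (Σb)² = 25170 − 22201 = 2969
r = -1257 / √(2169 × 2969) = -1257 / 2537.6684 ≈ -0.495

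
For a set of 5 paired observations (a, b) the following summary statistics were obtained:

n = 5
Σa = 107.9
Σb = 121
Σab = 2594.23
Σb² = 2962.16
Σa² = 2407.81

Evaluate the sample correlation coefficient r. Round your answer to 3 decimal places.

r = (nΣab − ΣaΣb) / √[(nΣa² − (Σa)²)(nΣb² − (Σb)²)]
Numerator: 5×2594.23 − 107.9×121 = -84.75
Denominator: √[(12039.05 − 11642.41)(14810.8 − 14641)] = √[396.64 × 169.8] = 259.5178
r = -84.75 / 259.5178 ≈ -0.327

-0.327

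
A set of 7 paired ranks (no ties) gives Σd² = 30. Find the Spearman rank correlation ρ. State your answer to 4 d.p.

0.4643

ρ = 1 − 6Σd² / [n(n²−1)] = 1 − 6×30 / (7×48)
  = 1 − 180/336 = 1 − 0.53571 ≈ 0.4643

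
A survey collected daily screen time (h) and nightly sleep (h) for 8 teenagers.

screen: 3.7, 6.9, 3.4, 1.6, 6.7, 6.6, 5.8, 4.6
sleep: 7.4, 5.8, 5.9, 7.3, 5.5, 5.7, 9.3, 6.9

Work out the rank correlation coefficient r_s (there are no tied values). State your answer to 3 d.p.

-0.571

Rank screen: 3, 8, 2, 1, 7, 6, 5, 4
Rank sleep: 7, 3, 4, 6, 1, 2, 8, 5
d = rank(screen) − rank(sleep): -4, 5, -2, -5, 6, 4, -3, -1; Σd² = 132
ρ = 1 − 6Σd² / [n(n²−1)] = 1 − 6×132 / (8×63) = 1 − 792/504 ≈ -0.571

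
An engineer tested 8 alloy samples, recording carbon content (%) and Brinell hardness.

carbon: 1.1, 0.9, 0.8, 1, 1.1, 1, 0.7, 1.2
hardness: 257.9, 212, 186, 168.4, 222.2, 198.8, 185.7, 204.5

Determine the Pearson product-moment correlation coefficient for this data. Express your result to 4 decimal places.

0.4902

n = 8, Σx = 7.8, Σy = 1635.5, Σx² = 7.8, Σy² = 339609.99, Σxy = 1610.3
nΣxy − ΣxΣy = 12882.4 − 12756.9 = 125.5
nΣx² − (Σx)² = 62.4 − 60.84 = 1.56; nΣy² − (Σy)² = 2716879.92 − 2674860.25 = 42019.67
r = 125.5 / √(1.56 × 42019.67) = 125.5 / 256.0287 ≈ 0.4902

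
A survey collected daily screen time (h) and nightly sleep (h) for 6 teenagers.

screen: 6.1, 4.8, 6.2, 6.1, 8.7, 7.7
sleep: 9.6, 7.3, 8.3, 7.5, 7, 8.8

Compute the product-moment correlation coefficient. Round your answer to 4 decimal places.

-0.0914

n = 6, Σx = 39.6, Σy = 48.5, Σx² = 270.88, Σy² = 397.03, Σxy = 319.47
nΣxy − ΣxΣy = 1916.82 − 1920.6 = -3.78
nΣx² − (Σx)² = 1625.28 − 1568.16 = 57.12; nΣy² − (Σy)² = 2382.18 − 2352.25 = 29.93
r = -3.78 / √(57.12 × 29.93) = -3.78 / 41.3473 ≈ -0.0914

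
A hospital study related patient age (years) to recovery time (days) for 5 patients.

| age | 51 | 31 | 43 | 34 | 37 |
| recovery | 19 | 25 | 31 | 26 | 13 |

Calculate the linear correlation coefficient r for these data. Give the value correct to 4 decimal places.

-0.1214

n = 5, Σx = 196, Σy = 114, Σx² = 7936, Σy² = 2792, Σxy = 4442
nΣxy − ΣxΣy = 22210 − 22344 = -134
nΣx² − (Σx)² = 39680 − 38416 = 1264; nΣy² − (Σy)² = 13960 − 12996 = 964
r = -134 / √(1264 × 964) = -134 / 1103.8551 ≈ -0.1214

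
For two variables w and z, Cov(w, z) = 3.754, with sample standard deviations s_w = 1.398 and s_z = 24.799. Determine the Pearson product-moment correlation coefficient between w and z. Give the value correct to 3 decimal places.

r = Cov(w,z) / (s_w · s_z) = 3.754 / (1.398 × 24.799)
  = 3.754 / 34.6690 ≈ 0.108

0.108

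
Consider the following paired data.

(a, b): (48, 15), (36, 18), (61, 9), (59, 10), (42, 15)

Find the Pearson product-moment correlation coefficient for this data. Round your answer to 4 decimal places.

n = 5, Σa = 246, Σb = 67, Σa² = 12566, Σb² = 955, Σab = 3137
nΣab − ΣaΣb = 15685 − 16482 = -797
nΣa² − (Σa)² = 62830 − 60516 = 2314; nΣb² − (Σb)² = 4775 − 4489 = 286
r = -797 / √(2314 × 286) = -797 / 813.5134 ≈ -0.9797

-0.9797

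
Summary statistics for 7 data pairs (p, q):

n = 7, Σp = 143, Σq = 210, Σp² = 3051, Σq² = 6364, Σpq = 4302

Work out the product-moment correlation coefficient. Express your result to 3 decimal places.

0.132

r = (nΣpq − ΣpΣq) / √[(nΣp² − (Σp)²)(nΣq² − (Σq)²)]
Numerator: 7×4302 − 143×210 = 84
Denominator: √[(21357 − 20449)(44548 − 44100)] = √[908 × 448] = 637.7962
r = 84 / 637.7962 ≈ 0.132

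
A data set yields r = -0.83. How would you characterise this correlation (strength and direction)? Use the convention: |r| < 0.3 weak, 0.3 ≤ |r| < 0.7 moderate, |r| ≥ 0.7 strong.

r = -0.83 < 0 so the relationship is negative.
|r| = 0.83, which falls in the strong range.

strong negative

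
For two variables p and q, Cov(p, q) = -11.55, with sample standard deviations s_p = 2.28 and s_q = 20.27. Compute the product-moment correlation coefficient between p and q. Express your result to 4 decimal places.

r = Cov(p,q) / (s_p · s_q) = -11.55 / (2.28 × 20.27)
  = -11.55 / 46.2156 ≈ -0.2499

-0.2499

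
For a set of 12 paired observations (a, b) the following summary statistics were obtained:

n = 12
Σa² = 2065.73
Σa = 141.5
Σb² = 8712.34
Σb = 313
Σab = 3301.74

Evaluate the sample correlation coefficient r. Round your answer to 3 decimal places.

r = (nΣab − ΣaΣb) / √[(nΣa² − (Σa)²)(nΣb² − (Σb)²)]
Numerator: 12×3301.74 − 141.5×313 = -4668.62
Denominator: √[(24788.76 − 20022.25)(104548.08 − 97969)] = √[4766.51 × 6579.08] = 5599.9331
r = -4668.62 / 5599.9331 ≈ -0.834

-0.834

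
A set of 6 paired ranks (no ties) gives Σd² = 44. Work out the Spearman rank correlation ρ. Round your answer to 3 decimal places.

ρ = 1 − 6Σd² / [n(n²−1)] = 1 − 6×44 / (6×35)
  = 1 − 264/210 = 1 − 1.2571 ≈ -0.257

-0.257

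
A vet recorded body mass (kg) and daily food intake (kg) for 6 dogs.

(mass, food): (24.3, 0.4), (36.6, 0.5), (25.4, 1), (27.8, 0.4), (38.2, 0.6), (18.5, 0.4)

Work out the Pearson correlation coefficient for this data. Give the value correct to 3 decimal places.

0.103

n = 6, Σx = 170.8, Σy = 3.3, Σx² = 5149.54, Σy² = 2.09, Σxy = 94.86
nΣxy − ΣxΣy = 569.16 − 563.64 = 5.52
nΣx² − (Σx)² = 30897.24 − 29172.64 = 1724.6; nΣy² − (Σy)² = 12.54 − 10.89 = 1.65
r = 5.52 / √(1724.6 × 1.65) = 5.52 / 53.3441 ≈ 0.103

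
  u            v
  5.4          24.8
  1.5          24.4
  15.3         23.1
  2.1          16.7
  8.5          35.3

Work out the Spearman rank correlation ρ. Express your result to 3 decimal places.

Rank u: 3, 1, 5, 2, 4
Rank v: 4, 3, 2, 1, 5
d = rank(u) − rank(v): -1, -2, 3, 1, -1; Σd² = 16
ρ = 1 − 6Σd² / [n(n²−1)] = 1 − 6×16 / (5×24) = 1 − 96/120 ≈ 0.200

0.200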